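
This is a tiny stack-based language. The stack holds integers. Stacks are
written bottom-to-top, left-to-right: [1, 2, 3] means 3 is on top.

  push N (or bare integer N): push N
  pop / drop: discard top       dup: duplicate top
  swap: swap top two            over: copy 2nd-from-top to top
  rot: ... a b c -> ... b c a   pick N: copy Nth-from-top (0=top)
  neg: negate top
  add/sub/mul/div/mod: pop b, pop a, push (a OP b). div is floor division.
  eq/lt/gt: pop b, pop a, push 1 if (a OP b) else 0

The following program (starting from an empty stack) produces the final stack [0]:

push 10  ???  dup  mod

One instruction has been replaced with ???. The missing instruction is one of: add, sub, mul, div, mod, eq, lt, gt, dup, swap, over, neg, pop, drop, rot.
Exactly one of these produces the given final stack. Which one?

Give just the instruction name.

Answer: neg

Derivation:
Stack before ???: [10]
Stack after ???:  [-10]
The instruction that transforms [10] -> [-10] is: neg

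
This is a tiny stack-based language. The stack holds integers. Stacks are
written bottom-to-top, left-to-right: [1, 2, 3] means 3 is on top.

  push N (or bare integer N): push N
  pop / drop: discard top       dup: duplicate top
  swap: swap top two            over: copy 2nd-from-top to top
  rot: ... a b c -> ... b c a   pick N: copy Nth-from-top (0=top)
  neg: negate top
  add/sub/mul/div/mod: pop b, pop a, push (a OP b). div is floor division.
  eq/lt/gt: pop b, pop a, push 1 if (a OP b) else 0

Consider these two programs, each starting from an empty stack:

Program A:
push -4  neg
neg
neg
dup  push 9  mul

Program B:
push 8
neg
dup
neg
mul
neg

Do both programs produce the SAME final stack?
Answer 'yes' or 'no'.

Answer: no

Derivation:
Program A trace:
  After 'push -4': [-4]
  After 'neg': [4]
  After 'neg': [-4]
  After 'neg': [4]
  After 'dup': [4, 4]
  After 'push 9': [4, 4, 9]
  After 'mul': [4, 36]
Program A final stack: [4, 36]

Program B trace:
  After 'push 8': [8]
  After 'neg': [-8]
  After 'dup': [-8, -8]
  After 'neg': [-8, 8]
  After 'mul': [-64]
  After 'neg': [64]
Program B final stack: [64]
Same: no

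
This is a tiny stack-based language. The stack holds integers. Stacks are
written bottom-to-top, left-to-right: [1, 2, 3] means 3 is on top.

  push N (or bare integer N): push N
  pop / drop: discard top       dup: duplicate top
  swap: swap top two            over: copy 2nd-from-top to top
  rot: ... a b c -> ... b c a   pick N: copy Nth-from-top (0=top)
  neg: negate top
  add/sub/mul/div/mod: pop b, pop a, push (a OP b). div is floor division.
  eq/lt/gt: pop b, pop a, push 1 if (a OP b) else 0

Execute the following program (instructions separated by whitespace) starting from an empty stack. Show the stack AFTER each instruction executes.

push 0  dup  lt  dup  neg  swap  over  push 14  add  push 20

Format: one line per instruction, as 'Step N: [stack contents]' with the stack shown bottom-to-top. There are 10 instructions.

Step 1: [0]
Step 2: [0, 0]
Step 3: [0]
Step 4: [0, 0]
Step 5: [0, 0]
Step 6: [0, 0]
Step 7: [0, 0, 0]
Step 8: [0, 0, 0, 14]
Step 9: [0, 0, 14]
Step 10: [0, 0, 14, 20]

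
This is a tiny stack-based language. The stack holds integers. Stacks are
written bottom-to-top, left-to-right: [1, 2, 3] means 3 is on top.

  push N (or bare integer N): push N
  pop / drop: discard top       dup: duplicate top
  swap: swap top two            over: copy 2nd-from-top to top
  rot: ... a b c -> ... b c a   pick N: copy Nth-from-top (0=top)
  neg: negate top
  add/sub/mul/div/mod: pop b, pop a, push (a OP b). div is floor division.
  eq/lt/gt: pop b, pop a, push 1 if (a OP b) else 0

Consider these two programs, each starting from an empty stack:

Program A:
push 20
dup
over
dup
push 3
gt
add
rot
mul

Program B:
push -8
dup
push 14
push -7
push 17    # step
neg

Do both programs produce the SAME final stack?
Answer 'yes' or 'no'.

Answer: no

Derivation:
Program A trace:
  After 'push 20': [20]
  After 'dup': [20, 20]
  After 'over': [20, 20, 20]
  After 'dup': [20, 20, 20, 20]
  After 'push 3': [20, 20, 20, 20, 3]
  After 'gt': [20, 20, 20, 1]
  After 'add': [20, 20, 21]
  After 'rot': [20, 21, 20]
  After 'mul': [20, 420]
Program A final stack: [20, 420]

Program B trace:
  After 'push -8': [-8]
  After 'dup': [-8, -8]
  After 'push 14': [-8, -8, 14]
  After 'push -7': [-8, -8, 14, -7]
  After 'push 17': [-8, -8, 14, -7, 17]
  After 'neg': [-8, -8, 14, -7, -17]
Program B final stack: [-8, -8, 14, -7, -17]
Same: no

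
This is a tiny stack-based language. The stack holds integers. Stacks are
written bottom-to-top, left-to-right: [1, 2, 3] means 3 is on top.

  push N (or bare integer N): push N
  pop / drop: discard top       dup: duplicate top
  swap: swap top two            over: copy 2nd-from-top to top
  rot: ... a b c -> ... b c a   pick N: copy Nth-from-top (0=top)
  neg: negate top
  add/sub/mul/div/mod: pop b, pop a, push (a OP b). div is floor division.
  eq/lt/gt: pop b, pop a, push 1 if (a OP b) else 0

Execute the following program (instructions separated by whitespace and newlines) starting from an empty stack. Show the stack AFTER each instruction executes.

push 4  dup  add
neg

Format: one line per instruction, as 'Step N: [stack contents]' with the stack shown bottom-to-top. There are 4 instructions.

Step 1: [4]
Step 2: [4, 4]
Step 3: [8]
Step 4: [-8]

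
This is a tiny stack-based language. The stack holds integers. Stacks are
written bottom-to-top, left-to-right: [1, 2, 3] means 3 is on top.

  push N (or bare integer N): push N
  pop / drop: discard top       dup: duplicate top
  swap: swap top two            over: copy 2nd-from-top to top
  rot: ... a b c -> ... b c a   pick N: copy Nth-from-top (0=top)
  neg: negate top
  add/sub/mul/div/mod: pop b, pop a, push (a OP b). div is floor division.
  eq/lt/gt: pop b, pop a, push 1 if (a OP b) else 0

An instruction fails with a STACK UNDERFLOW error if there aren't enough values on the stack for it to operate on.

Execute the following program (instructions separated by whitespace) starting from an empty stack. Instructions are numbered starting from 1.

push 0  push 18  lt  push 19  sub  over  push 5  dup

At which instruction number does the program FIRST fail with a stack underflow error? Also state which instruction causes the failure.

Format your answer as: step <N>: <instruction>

Answer: step 6: over

Derivation:
Step 1 ('push 0'): stack = [0], depth = 1
Step 2 ('push 18'): stack = [0, 18], depth = 2
Step 3 ('lt'): stack = [1], depth = 1
Step 4 ('push 19'): stack = [1, 19], depth = 2
Step 5 ('sub'): stack = [-18], depth = 1
Step 6 ('over'): needs 2 value(s) but depth is 1 — STACK UNDERFLOW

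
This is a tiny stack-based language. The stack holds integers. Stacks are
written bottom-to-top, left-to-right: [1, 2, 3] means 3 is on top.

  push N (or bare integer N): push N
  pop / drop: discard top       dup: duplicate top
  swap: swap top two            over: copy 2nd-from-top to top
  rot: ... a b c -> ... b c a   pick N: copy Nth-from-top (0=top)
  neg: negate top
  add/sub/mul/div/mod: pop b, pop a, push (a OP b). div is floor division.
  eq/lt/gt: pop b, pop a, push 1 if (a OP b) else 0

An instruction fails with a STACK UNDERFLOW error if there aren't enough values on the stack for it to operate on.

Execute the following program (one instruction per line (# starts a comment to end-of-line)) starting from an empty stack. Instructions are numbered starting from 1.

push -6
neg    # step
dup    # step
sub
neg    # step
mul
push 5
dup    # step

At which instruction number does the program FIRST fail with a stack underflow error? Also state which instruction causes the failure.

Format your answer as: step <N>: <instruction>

Step 1 ('push -6'): stack = [-6], depth = 1
Step 2 ('neg'): stack = [6], depth = 1
Step 3 ('dup'): stack = [6, 6], depth = 2
Step 4 ('sub'): stack = [0], depth = 1
Step 5 ('neg'): stack = [0], depth = 1
Step 6 ('mul'): needs 2 value(s) but depth is 1 — STACK UNDERFLOW

Answer: step 6: mul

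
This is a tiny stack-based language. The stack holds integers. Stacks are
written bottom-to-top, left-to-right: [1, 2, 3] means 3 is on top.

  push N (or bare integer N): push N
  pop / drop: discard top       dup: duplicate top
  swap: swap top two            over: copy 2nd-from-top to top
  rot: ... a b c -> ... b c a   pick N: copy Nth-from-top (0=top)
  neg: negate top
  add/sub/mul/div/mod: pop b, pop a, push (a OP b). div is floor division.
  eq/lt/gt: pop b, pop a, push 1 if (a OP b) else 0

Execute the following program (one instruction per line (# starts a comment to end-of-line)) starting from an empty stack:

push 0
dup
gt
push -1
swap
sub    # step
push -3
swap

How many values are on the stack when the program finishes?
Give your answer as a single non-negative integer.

Answer: 2

Derivation:
After 'push 0': stack = [0] (depth 1)
After 'dup': stack = [0, 0] (depth 2)
After 'gt': stack = [0] (depth 1)
After 'push -1': stack = [0, -1] (depth 2)
After 'swap': stack = [-1, 0] (depth 2)
After 'sub': stack = [-1] (depth 1)
After 'push -3': stack = [-1, -3] (depth 2)
After 'swap': stack = [-3, -1] (depth 2)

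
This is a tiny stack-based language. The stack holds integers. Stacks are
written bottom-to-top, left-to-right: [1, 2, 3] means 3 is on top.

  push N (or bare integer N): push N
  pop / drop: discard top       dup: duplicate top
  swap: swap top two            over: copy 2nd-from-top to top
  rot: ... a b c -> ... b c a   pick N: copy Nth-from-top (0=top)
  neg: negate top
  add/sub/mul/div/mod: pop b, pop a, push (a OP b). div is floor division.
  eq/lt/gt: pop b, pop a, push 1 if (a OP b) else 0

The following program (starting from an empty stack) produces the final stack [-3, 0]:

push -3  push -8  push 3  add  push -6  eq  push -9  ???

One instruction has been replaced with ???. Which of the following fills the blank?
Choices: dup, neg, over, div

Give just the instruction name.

Answer: div

Derivation:
Stack before ???: [-3, 0, -9]
Stack after ???:  [-3, 0]
Checking each choice:
  dup: produces [-3, 0, -9, -9]
  neg: produces [-3, 0, 9]
  over: produces [-3, 0, -9, 0]
  div: MATCH


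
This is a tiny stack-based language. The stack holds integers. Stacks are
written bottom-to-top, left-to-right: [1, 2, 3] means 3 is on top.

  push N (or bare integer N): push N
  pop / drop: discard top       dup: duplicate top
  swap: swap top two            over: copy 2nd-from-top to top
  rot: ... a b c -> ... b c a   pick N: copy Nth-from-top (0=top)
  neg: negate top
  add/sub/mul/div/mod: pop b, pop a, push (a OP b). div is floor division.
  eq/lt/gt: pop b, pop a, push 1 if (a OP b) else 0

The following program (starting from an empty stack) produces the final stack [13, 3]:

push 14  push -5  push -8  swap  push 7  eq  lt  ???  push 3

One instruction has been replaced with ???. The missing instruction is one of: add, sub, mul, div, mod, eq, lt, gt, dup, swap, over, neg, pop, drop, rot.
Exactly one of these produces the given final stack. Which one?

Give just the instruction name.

Stack before ???: [14, 1]
Stack after ???:  [13]
The instruction that transforms [14, 1] -> [13] is: sub

Answer: sub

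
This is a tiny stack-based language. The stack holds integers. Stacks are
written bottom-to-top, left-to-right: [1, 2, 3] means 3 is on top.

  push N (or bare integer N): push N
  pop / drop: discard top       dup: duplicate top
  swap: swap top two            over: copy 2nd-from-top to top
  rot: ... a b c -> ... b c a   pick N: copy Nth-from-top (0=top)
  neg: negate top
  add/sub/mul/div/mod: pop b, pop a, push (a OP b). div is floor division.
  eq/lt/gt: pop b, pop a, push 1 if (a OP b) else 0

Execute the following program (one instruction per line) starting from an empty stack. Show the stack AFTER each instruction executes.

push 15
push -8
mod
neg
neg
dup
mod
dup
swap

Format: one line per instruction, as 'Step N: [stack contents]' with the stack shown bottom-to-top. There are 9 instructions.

Step 1: [15]
Step 2: [15, -8]
Step 3: [-1]
Step 4: [1]
Step 5: [-1]
Step 6: [-1, -1]
Step 7: [0]
Step 8: [0, 0]
Step 9: [0, 0]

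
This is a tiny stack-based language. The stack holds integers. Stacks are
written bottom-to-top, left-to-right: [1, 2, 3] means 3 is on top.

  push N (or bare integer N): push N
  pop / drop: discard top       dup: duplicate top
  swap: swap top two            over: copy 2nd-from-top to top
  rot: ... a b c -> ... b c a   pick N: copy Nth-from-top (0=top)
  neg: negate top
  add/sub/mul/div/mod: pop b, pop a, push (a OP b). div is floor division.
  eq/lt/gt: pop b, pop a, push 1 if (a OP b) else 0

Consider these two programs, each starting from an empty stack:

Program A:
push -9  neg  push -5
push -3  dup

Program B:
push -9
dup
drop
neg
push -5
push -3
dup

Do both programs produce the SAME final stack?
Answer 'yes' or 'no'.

Program A trace:
  After 'push -9': [-9]
  After 'neg': [9]
  After 'push -5': [9, -5]
  After 'push -3': [9, -5, -3]
  After 'dup': [9, -5, -3, -3]
Program A final stack: [9, -5, -3, -3]

Program B trace:
  After 'push -9': [-9]
  After 'dup': [-9, -9]
  After 'drop': [-9]
  After 'neg': [9]
  After 'push -5': [9, -5]
  After 'push -3': [9, -5, -3]
  After 'dup': [9, -5, -3, -3]
Program B final stack: [9, -5, -3, -3]
Same: yes

Answer: yes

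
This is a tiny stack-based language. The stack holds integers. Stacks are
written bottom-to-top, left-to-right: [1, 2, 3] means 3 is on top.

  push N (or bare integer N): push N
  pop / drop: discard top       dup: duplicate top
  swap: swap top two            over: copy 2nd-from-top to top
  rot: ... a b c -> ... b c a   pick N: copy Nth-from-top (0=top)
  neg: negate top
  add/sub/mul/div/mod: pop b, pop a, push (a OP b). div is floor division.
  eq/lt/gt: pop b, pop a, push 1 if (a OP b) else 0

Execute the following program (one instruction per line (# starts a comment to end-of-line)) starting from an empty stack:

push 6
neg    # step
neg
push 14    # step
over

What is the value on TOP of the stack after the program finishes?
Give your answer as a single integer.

Answer: 6

Derivation:
After 'push 6': [6]
After 'neg': [-6]
After 'neg': [6]
After 'push 14': [6, 14]
After 'over': [6, 14, 6]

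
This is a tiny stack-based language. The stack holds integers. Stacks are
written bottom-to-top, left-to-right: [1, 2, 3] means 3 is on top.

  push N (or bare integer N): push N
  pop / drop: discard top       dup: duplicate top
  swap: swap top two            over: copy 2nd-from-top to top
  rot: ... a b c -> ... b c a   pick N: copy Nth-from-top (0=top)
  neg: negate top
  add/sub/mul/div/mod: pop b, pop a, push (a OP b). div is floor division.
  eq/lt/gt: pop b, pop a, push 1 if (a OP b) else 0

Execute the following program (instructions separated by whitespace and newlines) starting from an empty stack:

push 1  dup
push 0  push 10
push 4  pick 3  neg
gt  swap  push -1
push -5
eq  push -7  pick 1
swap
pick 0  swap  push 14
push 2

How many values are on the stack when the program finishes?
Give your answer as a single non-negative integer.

Answer: 11

Derivation:
After 'push 1': stack = [1] (depth 1)
After 'dup': stack = [1, 1] (depth 2)
After 'push 0': stack = [1, 1, 0] (depth 3)
After 'push 10': stack = [1, 1, 0, 10] (depth 4)
After 'push 4': stack = [1, 1, 0, 10, 4] (depth 5)
After 'pick 3': stack = [1, 1, 0, 10, 4, 1] (depth 6)
After 'neg': stack = [1, 1, 0, 10, 4, -1] (depth 6)
After 'gt': stack = [1, 1, 0, 10, 1] (depth 5)
After 'swap': stack = [1, 1, 0, 1, 10] (depth 5)
After 'push -1': stack = [1, 1, 0, 1, 10, -1] (depth 6)
After 'push -5': stack = [1, 1, 0, 1, 10, -1, -5] (depth 7)
After 'eq': stack = [1, 1, 0, 1, 10, 0] (depth 6)
After 'push -7': stack = [1, 1, 0, 1, 10, 0, -7] (depth 7)
After 'pick 1': stack = [1, 1, 0, 1, 10, 0, -7, 0] (depth 8)
After 'swap': stack = [1, 1, 0, 1, 10, 0, 0, -7] (depth 8)
After 'pick 0': stack = [1, 1, 0, 1, 10, 0, 0, -7, -7] (depth 9)
After 'swap': stack = [1, 1, 0, 1, 10, 0, 0, -7, -7] (depth 9)
After 'push 14': stack = [1, 1, 0, 1, 10, 0, 0, -7, -7, 14] (depth 10)
After 'push 2': stack = [1, 1, 0, 1, 10, 0, 0, -7, -7, 14, 2] (depth 11)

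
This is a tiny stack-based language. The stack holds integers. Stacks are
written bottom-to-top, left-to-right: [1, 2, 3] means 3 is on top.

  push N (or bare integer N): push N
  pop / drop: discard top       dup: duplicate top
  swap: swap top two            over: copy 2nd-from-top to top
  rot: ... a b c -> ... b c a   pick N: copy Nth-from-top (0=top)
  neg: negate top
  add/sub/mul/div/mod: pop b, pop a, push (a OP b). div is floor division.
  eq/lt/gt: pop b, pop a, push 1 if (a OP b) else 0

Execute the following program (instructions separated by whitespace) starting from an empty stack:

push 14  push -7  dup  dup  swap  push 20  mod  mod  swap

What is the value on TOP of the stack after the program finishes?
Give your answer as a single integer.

After 'push 14': [14]
After 'push -7': [14, -7]
After 'dup': [14, -7, -7]
After 'dup': [14, -7, -7, -7]
After 'swap': [14, -7, -7, -7]
After 'push 20': [14, -7, -7, -7, 20]
After 'mod': [14, -7, -7, 13]
After 'mod': [14, -7, 6]
After 'swap': [14, 6, -7]

Answer: -7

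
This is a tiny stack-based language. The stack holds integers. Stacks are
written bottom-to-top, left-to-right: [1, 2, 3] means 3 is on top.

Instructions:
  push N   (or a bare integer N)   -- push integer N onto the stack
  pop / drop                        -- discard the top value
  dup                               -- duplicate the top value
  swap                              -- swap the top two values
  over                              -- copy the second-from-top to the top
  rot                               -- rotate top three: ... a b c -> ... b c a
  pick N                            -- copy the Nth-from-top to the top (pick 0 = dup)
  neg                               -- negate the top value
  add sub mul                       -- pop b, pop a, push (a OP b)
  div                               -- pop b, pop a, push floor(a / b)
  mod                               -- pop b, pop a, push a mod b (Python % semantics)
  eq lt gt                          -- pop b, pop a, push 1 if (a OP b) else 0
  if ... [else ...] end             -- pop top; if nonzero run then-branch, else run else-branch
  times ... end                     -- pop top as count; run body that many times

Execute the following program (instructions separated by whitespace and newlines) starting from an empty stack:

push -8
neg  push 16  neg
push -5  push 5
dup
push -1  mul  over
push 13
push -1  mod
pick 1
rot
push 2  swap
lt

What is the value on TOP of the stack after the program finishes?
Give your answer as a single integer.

After 'push -8': [-8]
After 'neg': [8]
After 'push 16': [8, 16]
After 'neg': [8, -16]
After 'push -5': [8, -16, -5]
After 'push 5': [8, -16, -5, 5]
After 'dup': [8, -16, -5, 5, 5]
After 'push -1': [8, -16, -5, 5, 5, -1]
After 'mul': [8, -16, -5, 5, -5]
After 'over': [8, -16, -5, 5, -5, 5]
After 'push 13': [8, -16, -5, 5, -5, 5, 13]
After 'push -1': [8, -16, -5, 5, -5, 5, 13, -1]
After 'mod': [8, -16, -5, 5, -5, 5, 0]
After 'pick 1': [8, -16, -5, 5, -5, 5, 0, 5]
After 'rot': [8, -16, -5, 5, -5, 0, 5, 5]
After 'push 2': [8, -16, -5, 5, -5, 0, 5, 5, 2]
After 'swap': [8, -16, -5, 5, -5, 0, 5, 2, 5]
After 'lt': [8, -16, -5, 5, -5, 0, 5, 1]

Answer: 1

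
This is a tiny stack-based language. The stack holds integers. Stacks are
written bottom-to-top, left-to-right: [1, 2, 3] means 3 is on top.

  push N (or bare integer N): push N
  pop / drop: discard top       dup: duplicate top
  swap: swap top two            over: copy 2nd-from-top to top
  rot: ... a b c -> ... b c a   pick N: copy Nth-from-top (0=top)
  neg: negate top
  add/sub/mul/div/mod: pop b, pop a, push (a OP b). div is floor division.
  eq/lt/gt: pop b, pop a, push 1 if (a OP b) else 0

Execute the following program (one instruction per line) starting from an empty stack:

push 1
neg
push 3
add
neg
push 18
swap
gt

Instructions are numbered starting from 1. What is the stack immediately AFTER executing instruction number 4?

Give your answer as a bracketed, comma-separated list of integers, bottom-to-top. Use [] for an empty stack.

Answer: [2]

Derivation:
Step 1 ('push 1'): [1]
Step 2 ('neg'): [-1]
Step 3 ('push 3'): [-1, 3]
Step 4 ('add'): [2]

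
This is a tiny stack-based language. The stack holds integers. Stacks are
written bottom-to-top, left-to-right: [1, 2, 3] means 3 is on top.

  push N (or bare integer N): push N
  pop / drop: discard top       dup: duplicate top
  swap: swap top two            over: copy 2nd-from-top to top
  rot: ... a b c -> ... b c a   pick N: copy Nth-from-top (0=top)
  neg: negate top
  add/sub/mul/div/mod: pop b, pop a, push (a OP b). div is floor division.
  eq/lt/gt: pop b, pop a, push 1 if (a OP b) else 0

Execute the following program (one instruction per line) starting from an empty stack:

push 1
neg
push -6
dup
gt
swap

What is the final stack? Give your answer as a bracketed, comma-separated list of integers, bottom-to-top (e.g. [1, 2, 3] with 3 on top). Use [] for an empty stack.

Answer: [0, -1]

Derivation:
After 'push 1': [1]
After 'neg': [-1]
After 'push -6': [-1, -6]
After 'dup': [-1, -6, -6]
After 'gt': [-1, 0]
After 'swap': [0, -1]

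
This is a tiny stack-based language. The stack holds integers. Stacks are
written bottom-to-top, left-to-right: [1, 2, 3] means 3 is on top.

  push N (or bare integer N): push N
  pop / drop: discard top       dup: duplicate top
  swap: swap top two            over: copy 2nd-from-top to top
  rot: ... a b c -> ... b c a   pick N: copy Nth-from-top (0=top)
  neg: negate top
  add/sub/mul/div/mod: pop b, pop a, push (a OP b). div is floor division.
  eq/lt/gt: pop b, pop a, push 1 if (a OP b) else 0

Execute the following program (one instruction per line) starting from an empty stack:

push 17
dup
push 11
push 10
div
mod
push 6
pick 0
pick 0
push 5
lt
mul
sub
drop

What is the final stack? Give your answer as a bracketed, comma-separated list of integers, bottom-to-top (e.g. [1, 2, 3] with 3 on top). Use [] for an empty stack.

Answer: [17, 0]

Derivation:
After 'push 17': [17]
After 'dup': [17, 17]
After 'push 11': [17, 17, 11]
After 'push 10': [17, 17, 11, 10]
After 'div': [17, 17, 1]
After 'mod': [17, 0]
After 'push 6': [17, 0, 6]
After 'pick 0': [17, 0, 6, 6]
After 'pick 0': [17, 0, 6, 6, 6]
After 'push 5': [17, 0, 6, 6, 6, 5]
After 'lt': [17, 0, 6, 6, 0]
After 'mul': [17, 0, 6, 0]
After 'sub': [17, 0, 6]
After 'drop': [17, 0]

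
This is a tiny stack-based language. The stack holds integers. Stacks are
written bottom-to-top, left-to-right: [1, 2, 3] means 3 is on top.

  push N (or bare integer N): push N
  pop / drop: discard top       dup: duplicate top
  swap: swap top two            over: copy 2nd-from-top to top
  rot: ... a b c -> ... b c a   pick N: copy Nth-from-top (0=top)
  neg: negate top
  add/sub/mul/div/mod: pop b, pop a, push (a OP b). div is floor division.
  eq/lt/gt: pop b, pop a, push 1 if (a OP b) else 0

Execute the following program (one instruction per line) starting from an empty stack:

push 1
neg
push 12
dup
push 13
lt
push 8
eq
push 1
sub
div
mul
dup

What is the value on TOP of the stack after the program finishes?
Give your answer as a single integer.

After 'push 1': [1]
After 'neg': [-1]
After 'push 12': [-1, 12]
After 'dup': [-1, 12, 12]
After 'push 13': [-1, 12, 12, 13]
After 'lt': [-1, 12, 1]
After 'push 8': [-1, 12, 1, 8]
After 'eq': [-1, 12, 0]
After 'push 1': [-1, 12, 0, 1]
After 'sub': [-1, 12, -1]
After 'div': [-1, -12]
After 'mul': [12]
After 'dup': [12, 12]

Answer: 12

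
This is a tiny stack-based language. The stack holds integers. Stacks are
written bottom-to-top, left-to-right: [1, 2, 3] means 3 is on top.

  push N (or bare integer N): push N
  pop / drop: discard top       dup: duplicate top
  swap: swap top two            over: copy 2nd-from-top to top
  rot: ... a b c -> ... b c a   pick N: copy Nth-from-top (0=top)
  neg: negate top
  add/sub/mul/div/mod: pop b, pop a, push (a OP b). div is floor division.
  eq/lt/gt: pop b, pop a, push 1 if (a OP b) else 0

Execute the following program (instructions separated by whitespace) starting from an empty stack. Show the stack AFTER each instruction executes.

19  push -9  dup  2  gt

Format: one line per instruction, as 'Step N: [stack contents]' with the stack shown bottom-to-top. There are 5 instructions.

Step 1: [19]
Step 2: [19, -9]
Step 3: [19, -9, -9]
Step 4: [19, -9, -9, 2]
Step 5: [19, -9, 0]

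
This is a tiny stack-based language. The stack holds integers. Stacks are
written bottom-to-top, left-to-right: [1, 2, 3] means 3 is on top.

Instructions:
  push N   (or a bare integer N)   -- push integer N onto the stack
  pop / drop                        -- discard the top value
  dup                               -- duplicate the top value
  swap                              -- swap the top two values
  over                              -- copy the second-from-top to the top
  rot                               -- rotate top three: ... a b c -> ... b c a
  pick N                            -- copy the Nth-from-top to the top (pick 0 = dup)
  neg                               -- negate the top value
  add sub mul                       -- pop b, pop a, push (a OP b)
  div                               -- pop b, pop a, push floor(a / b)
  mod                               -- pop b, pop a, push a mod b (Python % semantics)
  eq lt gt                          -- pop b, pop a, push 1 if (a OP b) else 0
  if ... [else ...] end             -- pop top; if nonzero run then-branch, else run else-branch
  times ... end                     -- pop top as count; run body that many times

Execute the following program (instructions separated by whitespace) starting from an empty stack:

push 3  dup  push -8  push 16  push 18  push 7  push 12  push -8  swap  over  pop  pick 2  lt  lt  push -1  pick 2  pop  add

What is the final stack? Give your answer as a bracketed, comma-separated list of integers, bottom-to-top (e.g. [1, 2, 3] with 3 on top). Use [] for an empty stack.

Answer: [3, 3, -8, 16, 18, 7, 0]

Derivation:
After 'push 3': [3]
After 'dup': [3, 3]
After 'push -8': [3, 3, -8]
After 'push 16': [3, 3, -8, 16]
After 'push 18': [3, 3, -8, 16, 18]
After 'push 7': [3, 3, -8, 16, 18, 7]
After 'push 12': [3, 3, -8, 16, 18, 7, 12]
After 'push -8': [3, 3, -8, 16, 18, 7, 12, -8]
After 'swap': [3, 3, -8, 16, 18, 7, -8, 12]
After 'over': [3, 3, -8, 16, 18, 7, -8, 12, -8]
After 'pop': [3, 3, -8, 16, 18, 7, -8, 12]
After 'pick 2': [3, 3, -8, 16, 18, 7, -8, 12, 7]
After 'lt': [3, 3, -8, 16, 18, 7, -8, 0]
After 'lt': [3, 3, -8, 16, 18, 7, 1]
After 'push -1': [3, 3, -8, 16, 18, 7, 1, -1]
After 'pick 2': [3, 3, -8, 16, 18, 7, 1, -1, 7]
After 'pop': [3, 3, -8, 16, 18, 7, 1, -1]
After 'add': [3, 3, -8, 16, 18, 7, 0]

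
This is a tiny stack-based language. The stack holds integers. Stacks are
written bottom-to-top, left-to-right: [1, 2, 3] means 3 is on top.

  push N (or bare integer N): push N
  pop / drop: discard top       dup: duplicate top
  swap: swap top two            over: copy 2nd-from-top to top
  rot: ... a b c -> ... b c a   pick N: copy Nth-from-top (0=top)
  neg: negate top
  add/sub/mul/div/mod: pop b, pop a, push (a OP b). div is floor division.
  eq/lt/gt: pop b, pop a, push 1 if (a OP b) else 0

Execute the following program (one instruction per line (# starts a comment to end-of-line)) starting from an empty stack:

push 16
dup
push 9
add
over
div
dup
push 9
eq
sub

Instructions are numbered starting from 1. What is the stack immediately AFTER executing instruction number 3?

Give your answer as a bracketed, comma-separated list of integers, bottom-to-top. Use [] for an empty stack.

Step 1 ('push 16'): [16]
Step 2 ('dup'): [16, 16]
Step 3 ('push 9'): [16, 16, 9]

Answer: [16, 16, 9]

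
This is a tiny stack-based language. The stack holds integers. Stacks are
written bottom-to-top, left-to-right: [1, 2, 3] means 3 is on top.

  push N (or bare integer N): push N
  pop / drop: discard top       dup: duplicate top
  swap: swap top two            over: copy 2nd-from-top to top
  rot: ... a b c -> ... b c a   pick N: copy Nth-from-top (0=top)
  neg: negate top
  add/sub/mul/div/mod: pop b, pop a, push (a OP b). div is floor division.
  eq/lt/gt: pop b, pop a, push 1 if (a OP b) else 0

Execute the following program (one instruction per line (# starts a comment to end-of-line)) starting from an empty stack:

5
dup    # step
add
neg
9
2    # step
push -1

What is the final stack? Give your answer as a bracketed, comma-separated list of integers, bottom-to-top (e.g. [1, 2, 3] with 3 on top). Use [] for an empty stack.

Answer: [-10, 9, 2, -1]

Derivation:
After 'push 5': [5]
After 'dup': [5, 5]
After 'add': [10]
After 'neg': [-10]
After 'push 9': [-10, 9]
After 'push 2': [-10, 9, 2]
After 'push -1': [-10, 9, 2, -1]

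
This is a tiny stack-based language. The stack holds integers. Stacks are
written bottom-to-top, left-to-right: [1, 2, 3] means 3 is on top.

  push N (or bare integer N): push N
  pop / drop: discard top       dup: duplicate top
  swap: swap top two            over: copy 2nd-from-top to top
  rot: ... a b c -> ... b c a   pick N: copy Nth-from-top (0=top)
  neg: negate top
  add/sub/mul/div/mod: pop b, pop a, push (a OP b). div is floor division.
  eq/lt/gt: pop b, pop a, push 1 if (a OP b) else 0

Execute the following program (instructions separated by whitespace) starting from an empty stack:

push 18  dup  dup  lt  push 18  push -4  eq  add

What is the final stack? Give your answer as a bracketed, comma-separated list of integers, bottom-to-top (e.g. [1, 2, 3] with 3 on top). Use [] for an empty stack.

After 'push 18': [18]
After 'dup': [18, 18]
After 'dup': [18, 18, 18]
After 'lt': [18, 0]
After 'push 18': [18, 0, 18]
After 'push -4': [18, 0, 18, -4]
After 'eq': [18, 0, 0]
After 'add': [18, 0]

Answer: [18, 0]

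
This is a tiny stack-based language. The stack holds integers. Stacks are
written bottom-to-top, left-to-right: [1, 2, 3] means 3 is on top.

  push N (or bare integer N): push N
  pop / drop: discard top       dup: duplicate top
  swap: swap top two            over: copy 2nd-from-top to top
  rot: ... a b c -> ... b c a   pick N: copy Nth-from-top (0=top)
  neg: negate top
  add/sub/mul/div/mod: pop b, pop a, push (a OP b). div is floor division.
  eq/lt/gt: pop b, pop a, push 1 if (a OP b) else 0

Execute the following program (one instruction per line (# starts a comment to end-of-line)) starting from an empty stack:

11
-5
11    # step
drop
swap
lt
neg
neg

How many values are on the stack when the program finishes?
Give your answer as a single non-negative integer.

After 'push 11': stack = [11] (depth 1)
After 'push -5': stack = [11, -5] (depth 2)
After 'push 11': stack = [11, -5, 11] (depth 3)
After 'drop': stack = [11, -5] (depth 2)
After 'swap': stack = [-5, 11] (depth 2)
After 'lt': stack = [1] (depth 1)
After 'neg': stack = [-1] (depth 1)
After 'neg': stack = [1] (depth 1)

Answer: 1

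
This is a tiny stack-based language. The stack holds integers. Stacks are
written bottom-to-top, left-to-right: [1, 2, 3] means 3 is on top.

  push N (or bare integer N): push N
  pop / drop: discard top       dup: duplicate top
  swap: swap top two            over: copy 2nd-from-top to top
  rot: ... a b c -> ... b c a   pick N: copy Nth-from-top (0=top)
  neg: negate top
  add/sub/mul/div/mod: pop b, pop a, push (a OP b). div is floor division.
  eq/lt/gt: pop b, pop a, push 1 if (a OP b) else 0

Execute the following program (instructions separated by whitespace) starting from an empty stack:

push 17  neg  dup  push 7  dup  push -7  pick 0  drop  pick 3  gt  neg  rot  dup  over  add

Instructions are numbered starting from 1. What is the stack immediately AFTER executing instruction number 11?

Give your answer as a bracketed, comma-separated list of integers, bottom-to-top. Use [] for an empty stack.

Answer: [-17, -17, 7, 7, -1]

Derivation:
Step 1 ('push 17'): [17]
Step 2 ('neg'): [-17]
Step 3 ('dup'): [-17, -17]
Step 4 ('push 7'): [-17, -17, 7]
Step 5 ('dup'): [-17, -17, 7, 7]
Step 6 ('push -7'): [-17, -17, 7, 7, -7]
Step 7 ('pick 0'): [-17, -17, 7, 7, -7, -7]
Step 8 ('drop'): [-17, -17, 7, 7, -7]
Step 9 ('pick 3'): [-17, -17, 7, 7, -7, -17]
Step 10 ('gt'): [-17, -17, 7, 7, 1]
Step 11 ('neg'): [-17, -17, 7, 7, -1]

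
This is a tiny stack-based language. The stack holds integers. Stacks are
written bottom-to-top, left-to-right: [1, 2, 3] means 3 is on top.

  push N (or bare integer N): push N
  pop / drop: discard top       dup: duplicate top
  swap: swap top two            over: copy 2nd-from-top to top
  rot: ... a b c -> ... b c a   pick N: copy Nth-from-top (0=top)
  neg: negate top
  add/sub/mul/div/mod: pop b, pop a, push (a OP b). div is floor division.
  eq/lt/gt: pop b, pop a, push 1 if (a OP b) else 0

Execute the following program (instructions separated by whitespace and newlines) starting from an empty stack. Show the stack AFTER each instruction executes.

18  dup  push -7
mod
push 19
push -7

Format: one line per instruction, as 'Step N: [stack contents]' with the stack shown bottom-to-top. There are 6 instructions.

Step 1: [18]
Step 2: [18, 18]
Step 3: [18, 18, -7]
Step 4: [18, -3]
Step 5: [18, -3, 19]
Step 6: [18, -3, 19, -7]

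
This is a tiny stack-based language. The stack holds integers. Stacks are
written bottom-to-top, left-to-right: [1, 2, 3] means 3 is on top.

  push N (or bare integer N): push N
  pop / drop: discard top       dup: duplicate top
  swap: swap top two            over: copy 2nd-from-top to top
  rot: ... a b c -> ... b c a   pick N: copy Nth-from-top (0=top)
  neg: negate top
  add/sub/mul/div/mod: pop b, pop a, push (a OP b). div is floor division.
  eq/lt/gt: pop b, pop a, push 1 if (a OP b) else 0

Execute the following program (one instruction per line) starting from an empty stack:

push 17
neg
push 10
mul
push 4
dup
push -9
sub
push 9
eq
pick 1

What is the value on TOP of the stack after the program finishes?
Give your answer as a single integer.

Answer: 4

Derivation:
After 'push 17': [17]
After 'neg': [-17]
After 'push 10': [-17, 10]
After 'mul': [-170]
After 'push 4': [-170, 4]
After 'dup': [-170, 4, 4]
After 'push -9': [-170, 4, 4, -9]
After 'sub': [-170, 4, 13]
After 'push 9': [-170, 4, 13, 9]
After 'eq': [-170, 4, 0]
After 'pick 1': [-170, 4, 0, 4]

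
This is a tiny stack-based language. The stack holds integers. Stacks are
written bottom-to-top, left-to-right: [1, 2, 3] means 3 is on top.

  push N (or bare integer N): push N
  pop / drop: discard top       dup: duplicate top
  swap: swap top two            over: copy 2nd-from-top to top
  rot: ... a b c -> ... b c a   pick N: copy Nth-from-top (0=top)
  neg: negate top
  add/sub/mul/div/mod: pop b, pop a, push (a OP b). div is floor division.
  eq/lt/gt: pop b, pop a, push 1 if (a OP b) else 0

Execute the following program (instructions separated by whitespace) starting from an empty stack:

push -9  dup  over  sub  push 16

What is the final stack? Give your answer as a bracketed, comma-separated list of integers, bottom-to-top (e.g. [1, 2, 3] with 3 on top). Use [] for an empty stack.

Answer: [-9, 0, 16]

Derivation:
After 'push -9': [-9]
After 'dup': [-9, -9]
After 'over': [-9, -9, -9]
After 'sub': [-9, 0]
After 'push 16': [-9, 0, 16]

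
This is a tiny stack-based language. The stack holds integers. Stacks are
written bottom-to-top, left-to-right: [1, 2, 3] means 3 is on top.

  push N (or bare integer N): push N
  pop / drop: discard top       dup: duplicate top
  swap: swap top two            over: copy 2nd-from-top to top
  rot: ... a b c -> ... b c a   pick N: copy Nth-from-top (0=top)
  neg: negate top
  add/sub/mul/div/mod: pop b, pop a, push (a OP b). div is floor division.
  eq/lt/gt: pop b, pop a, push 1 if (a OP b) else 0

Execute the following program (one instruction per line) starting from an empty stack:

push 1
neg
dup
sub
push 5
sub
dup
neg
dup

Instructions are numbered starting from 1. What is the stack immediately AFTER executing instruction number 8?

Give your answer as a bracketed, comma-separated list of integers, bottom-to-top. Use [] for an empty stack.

Step 1 ('push 1'): [1]
Step 2 ('neg'): [-1]
Step 3 ('dup'): [-1, -1]
Step 4 ('sub'): [0]
Step 5 ('push 5'): [0, 5]
Step 6 ('sub'): [-5]
Step 7 ('dup'): [-5, -5]
Step 8 ('neg'): [-5, 5]

Answer: [-5, 5]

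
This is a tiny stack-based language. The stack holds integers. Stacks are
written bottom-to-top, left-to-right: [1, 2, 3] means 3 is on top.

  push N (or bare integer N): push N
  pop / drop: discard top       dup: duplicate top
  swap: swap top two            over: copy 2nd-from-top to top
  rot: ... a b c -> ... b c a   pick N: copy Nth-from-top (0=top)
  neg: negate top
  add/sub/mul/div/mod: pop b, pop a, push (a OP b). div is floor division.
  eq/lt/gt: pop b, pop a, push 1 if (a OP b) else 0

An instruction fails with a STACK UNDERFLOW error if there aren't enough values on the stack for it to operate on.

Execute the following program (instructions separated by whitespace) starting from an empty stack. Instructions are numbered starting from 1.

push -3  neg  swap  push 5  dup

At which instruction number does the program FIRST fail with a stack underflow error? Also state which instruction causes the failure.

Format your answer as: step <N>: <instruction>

Step 1 ('push -3'): stack = [-3], depth = 1
Step 2 ('neg'): stack = [3], depth = 1
Step 3 ('swap'): needs 2 value(s) but depth is 1 — STACK UNDERFLOW

Answer: step 3: swap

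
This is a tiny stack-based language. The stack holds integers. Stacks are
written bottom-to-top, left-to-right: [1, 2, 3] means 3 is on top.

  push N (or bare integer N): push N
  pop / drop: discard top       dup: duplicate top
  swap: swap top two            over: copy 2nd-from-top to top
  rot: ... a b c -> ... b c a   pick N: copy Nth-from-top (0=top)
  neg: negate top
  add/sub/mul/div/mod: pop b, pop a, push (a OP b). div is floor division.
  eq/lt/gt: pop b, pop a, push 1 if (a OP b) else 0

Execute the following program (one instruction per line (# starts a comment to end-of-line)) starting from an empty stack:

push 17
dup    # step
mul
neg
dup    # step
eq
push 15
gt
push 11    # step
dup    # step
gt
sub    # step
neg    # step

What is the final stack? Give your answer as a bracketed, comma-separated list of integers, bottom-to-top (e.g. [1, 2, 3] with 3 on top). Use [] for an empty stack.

After 'push 17': [17]
After 'dup': [17, 17]
After 'mul': [289]
After 'neg': [-289]
After 'dup': [-289, -289]
After 'eq': [1]
After 'push 15': [1, 15]
After 'gt': [0]
After 'push 11': [0, 11]
After 'dup': [0, 11, 11]
After 'gt': [0, 0]
After 'sub': [0]
After 'neg': [0]

Answer: [0]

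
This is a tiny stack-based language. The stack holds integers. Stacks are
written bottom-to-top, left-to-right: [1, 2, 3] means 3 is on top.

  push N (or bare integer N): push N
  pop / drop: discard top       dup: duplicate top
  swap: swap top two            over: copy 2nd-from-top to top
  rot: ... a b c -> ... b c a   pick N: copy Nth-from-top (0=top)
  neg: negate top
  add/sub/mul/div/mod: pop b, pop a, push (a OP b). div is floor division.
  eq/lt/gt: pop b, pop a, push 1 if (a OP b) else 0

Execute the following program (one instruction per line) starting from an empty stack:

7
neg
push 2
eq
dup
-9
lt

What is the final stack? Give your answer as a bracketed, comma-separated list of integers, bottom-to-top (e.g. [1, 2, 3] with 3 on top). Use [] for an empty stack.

After 'push 7': [7]
After 'neg': [-7]
After 'push 2': [-7, 2]
After 'eq': [0]
After 'dup': [0, 0]
After 'push -9': [0, 0, -9]
After 'lt': [0, 0]

Answer: [0, 0]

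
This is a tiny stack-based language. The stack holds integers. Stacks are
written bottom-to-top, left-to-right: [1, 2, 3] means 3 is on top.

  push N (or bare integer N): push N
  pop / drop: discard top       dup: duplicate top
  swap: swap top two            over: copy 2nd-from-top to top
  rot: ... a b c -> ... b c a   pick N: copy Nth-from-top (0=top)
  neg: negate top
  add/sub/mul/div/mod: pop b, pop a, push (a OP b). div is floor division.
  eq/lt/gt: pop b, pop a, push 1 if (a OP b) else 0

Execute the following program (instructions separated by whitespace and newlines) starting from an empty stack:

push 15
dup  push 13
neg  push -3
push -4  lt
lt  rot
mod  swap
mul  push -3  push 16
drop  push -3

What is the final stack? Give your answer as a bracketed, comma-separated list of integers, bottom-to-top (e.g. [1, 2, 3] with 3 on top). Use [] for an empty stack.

After 'push 15': [15]
After 'dup': [15, 15]
After 'push 13': [15, 15, 13]
After 'neg': [15, 15, -13]
After 'push -3': [15, 15, -13, -3]
After 'push -4': [15, 15, -13, -3, -4]
After 'lt': [15, 15, -13, 0]
After 'lt': [15, 15, 1]
After 'rot': [15, 1, 15]
After 'mod': [15, 1]
After 'swap': [1, 15]
After 'mul': [15]
After 'push -3': [15, -3]
After 'push 16': [15, -3, 16]
After 'drop': [15, -3]
After 'push -3': [15, -3, -3]

Answer: [15, -3, -3]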